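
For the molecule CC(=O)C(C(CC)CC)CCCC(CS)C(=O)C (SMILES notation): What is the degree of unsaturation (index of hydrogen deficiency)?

Molecular formula: C15H28O2S.
DoU = (2C + 2 + N − H − X) / 2, where X is the halogen count and O/S are ignored.
    = (2·15 + 2 + 0 − 28 − 0) / 2 = 4 / 2 = 2.

2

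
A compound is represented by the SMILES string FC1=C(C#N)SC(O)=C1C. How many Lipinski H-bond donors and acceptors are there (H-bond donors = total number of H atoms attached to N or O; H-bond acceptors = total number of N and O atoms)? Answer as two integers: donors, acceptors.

1, 2

Donors: find every N or O and count the H atoms it carries.
  atom 5 (N): bond orders sum to 3 → 0 H
  atom 8 (O): bond orders sum to 1 → 1 H
Lipinski HBD = 1.
Acceptors: N atoms = 1, O atoms = 1 → HBA = 2.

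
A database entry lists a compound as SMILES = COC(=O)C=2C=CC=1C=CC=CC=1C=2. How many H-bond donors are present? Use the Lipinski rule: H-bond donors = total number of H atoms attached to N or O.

0

Donors: find every N or O and count the H atoms it carries.
  atom 2 (O): bond orders sum to 2 → 0 H
  atom 4 (O): bond orders sum to 2 → 0 H
Lipinski HBD = 0.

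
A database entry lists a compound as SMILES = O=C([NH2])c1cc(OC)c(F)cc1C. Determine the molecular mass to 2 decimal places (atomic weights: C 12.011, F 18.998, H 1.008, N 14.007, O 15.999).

First, the molecular formula is C9H10FNO2 (counting implicit H from valence).
  C: 9 × 12.011 = 108.099
  F: 1 × 18.998 = 18.998
  H: 10 × 1.008 = 10.080
  N: 1 × 14.007 = 14.007
  O: 2 × 15.999 = 31.998
Sum: 9×12.011 + 1×18.998 + 10×1.008 + 1×14.007 + 2×15.999 = 183.182 → 183.18 g/mol.

183.18 g/mol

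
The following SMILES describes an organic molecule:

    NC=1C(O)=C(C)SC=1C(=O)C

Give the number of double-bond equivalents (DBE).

4

Molecular formula: C7H9NO2S.
DoU = (2C + 2 + N − H − X) / 2, where X is the halogen count and O/S are ignored.
    = (2·7 + 2 + 1 − 9 − 0) / 2 = 8 / 2 = 4.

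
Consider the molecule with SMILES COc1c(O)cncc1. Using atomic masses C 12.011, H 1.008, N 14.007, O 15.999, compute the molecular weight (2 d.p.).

125.13 g/mol

First, the molecular formula is C6H7NO2 (counting implicit H from valence).
  C: 6 × 12.011 = 72.066
  H: 7 × 1.008 = 7.056
  N: 1 × 14.007 = 14.007
  O: 2 × 15.999 = 31.998
Sum: 6×12.011 + 7×1.008 + 1×14.007 + 2×15.999 = 125.127 → 125.13 g/mol.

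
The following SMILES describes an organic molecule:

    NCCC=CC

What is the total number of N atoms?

1

Scan the SMILES for N atoms (remember two-letter symbols like Cl and Br are single atoms).
Nitrogen count: 1.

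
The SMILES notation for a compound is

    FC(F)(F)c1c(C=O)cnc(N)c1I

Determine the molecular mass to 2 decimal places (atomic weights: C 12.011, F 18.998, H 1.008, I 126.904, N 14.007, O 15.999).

First, the molecular formula is C7H4F3IN2O (counting implicit H from valence).
  C: 7 × 12.011 = 84.077
  F: 3 × 18.998 = 56.994
  H: 4 × 1.008 = 4.032
  I: 1 × 126.904 = 126.904
  N: 2 × 14.007 = 28.014
  O: 1 × 15.999 = 15.999
Sum: 7×12.011 + 3×18.998 + 4×1.008 + 1×126.904 + 2×14.007 + 1×15.999 = 316.020 → 316.02 g/mol.

316.02 g/mol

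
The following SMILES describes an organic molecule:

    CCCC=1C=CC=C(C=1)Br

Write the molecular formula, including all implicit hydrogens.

C9H11Br

Walk through each heavy atom and fill implicit hydrogens from standard valence (C 4, N 3, O 2, S 2, halogen 1):
  atom 1: C, bond orders sum to 1 (valence 4) → 3 H
  atom 2: C, bond orders sum to 2 (valence 4) → 2 H
  atom 3: C, bond orders sum to 2 (valence 4) → 2 H
  atom 4: C, bond orders sum to 4 (valence 4) → 0 H
  atom 5: C, bond orders sum to 3 (valence 4) → 1 H
  atom 6: C, bond orders sum to 3 (valence 4) → 1 H
  atom 7: C, bond orders sum to 3 (valence 4) → 1 H
  atom 8: C, bond orders sum to 4 (valence 4) → 0 H
  atom 9: C, bond orders sum to 3 (valence 4) → 1 H
  atom 10: Br (halogen, monovalent) → 0 H
Totals → C:9, H:11, Br:1.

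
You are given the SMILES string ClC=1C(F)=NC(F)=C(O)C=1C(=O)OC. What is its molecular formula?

C7H4ClF2NO3

Walk through each heavy atom and fill implicit hydrogens from standard valence (C 4, N 3, O 2, S 2, halogen 1):
  atom 1: Cl (halogen, monovalent) → 0 H
  atom 2: C, bond orders sum to 4 (valence 4) → 0 H
  atom 3: C, bond orders sum to 4 (valence 4) → 0 H
  atom 4: F (halogen, monovalent) → 0 H
  atom 5: N, bond orders sum to 3 (valence 3) → 0 H
  atom 6: C, bond orders sum to 4 (valence 4) → 0 H
  atom 7: F (halogen, monovalent) → 0 H
  atom 8: C, bond orders sum to 4 (valence 4) → 0 H
  atom 9: O, bond orders sum to 1 (valence 2) → 1 H
  atom 10: C, bond orders sum to 4 (valence 4) → 0 H
  atom 11: C, bond orders sum to 4 (valence 4) → 0 H
  atom 12: O, bond orders sum to 2 (valence 2) → 0 H
  atom 13: O, bond orders sum to 2 (valence 2) → 0 H
  atom 14: C, bond orders sum to 1 (valence 4) → 3 H
Totals → C:7, H:4, Cl:1, F:2, N:1, O:3.
In Hill order: C7H4ClF2NO3.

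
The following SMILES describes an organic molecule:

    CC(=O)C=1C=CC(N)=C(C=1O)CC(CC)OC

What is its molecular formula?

C13H19NO3

Walk through each heavy atom and fill implicit hydrogens from standard valence (C 4, N 3, O 2, S 2, halogen 1):
  atom 1: C, bond orders sum to 1 (valence 4) → 3 H
  atom 2: C, bond orders sum to 4 (valence 4) → 0 H
  atom 3: O, bond orders sum to 2 (valence 2) → 0 H
  atom 4: C, bond orders sum to 4 (valence 4) → 0 H
  atom 5: C, bond orders sum to 3 (valence 4) → 1 H
  atom 6: C, bond orders sum to 3 (valence 4) → 1 H
  atom 7: C, bond orders sum to 4 (valence 4) → 0 H
  atom 8: N, bond orders sum to 1 (valence 3) → 2 H
  atom 9: C, bond orders sum to 4 (valence 4) → 0 H
  atom 10: C, bond orders sum to 4 (valence 4) → 0 H
  atom 11: O, bond orders sum to 1 (valence 2) → 1 H
  atom 12: C, bond orders sum to 2 (valence 4) → 2 H
  atom 13: C, bond orders sum to 3 (valence 4) → 1 H
  atom 14: C, bond orders sum to 2 (valence 4) → 2 H
  atom 15: C, bond orders sum to 1 (valence 4) → 3 H
  atom 16: O, bond orders sum to 2 (valence 2) → 0 H
  atom 17: C, bond orders sum to 1 (valence 4) → 3 H
Totals → C:13, H:19, N:1, O:3.
In Hill order: C13H19NO3.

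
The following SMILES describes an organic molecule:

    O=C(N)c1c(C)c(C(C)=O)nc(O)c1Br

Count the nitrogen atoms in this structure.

Scan the SMILES for N atoms (remember two-letter symbols like Cl and Br are single atoms).
Nitrogen count: 2.

2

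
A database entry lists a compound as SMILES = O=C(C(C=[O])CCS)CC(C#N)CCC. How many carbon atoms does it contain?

Count every carbon token in the SMILES (each C, including those in ring-closure positions and inside branches).
Carbon count: 11.

11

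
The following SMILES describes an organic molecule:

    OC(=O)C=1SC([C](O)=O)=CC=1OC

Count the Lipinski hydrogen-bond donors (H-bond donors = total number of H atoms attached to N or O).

2

Donors: find every N or O and count the H atoms it carries.
  atom 1 (O): bond orders sum to 1 → 1 H
  atom 3 (O): bond orders sum to 2 → 0 H
  atom 8 (O): bond orders sum to 1 → 1 H
  atom 9 (O): bond orders sum to 2 → 0 H
  atom 12 (O): bond orders sum to 2 → 0 H
Lipinski HBD = 2.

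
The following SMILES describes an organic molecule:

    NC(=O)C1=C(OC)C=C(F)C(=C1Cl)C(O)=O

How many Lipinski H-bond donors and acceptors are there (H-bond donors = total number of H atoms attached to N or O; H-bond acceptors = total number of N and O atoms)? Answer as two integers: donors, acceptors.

Donors: find every N or O and count the H atoms it carries.
  atom 1 (N): bond orders sum to 1 → 2 H
  atom 3 (O): bond orders sum to 2 → 0 H
  atom 6 (O): bond orders sum to 2 → 0 H
  atom 15 (O): bond orders sum to 1 → 1 H
  atom 16 (O): bond orders sum to 2 → 0 H
Lipinski HBD = 3.
Acceptors: N atoms = 1, O atoms = 4 → HBA = 5.

3, 5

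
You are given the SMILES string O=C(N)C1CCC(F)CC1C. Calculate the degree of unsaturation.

Molecular formula: C8H14FNO.
DoU = (2C + 2 + N − H − X) / 2, where X is the halogen count and O/S are ignored.
    = (2·8 + 2 + 1 − 14 − 1) / 2 = 4 / 2 = 2.

2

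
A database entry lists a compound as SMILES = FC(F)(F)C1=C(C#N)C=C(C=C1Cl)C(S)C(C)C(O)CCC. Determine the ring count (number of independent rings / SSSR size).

1

In SMILES, each pair of matching ring-closure digits denotes one ring-closing bond; the number of such bonds equals the number of independent rings.
Ring-closure bonds here: 1.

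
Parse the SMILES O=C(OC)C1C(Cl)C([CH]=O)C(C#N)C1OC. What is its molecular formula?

C10H12ClNO4

Walk through each heavy atom and fill implicit hydrogens from standard valence (C 4, N 3, O 2, S 2, halogen 1):
  atom 1: O, bond orders sum to 2 (valence 2) → 0 H
  atom 2: C, bond orders sum to 4 (valence 4) → 0 H
  atom 3: O, bond orders sum to 2 (valence 2) → 0 H
  atom 4: C, bond orders sum to 1 (valence 4) → 3 H
  atom 5: C, bond orders sum to 3 (valence 4) → 1 H
  atom 6: C, bond orders sum to 3 (valence 4) → 1 H
  atom 7: Cl (halogen, monovalent) → 0 H
  atom 8: C, bond orders sum to 3 (valence 4) → 1 H
  atom 9: C with explicit H count 1
  atom 10: O, bond orders sum to 2 (valence 2) → 0 H
  atom 11: C, bond orders sum to 3 (valence 4) → 1 H
  atom 12: C, bond orders sum to 4 (valence 4) → 0 H
  atom 13: N, bond orders sum to 3 (valence 3) → 0 H
  atom 14: C, bond orders sum to 3 (valence 4) → 1 H
  atom 15: O, bond orders sum to 2 (valence 2) → 0 H
  atom 16: C, bond orders sum to 1 (valence 4) → 3 H
Totals → C:10, H:12, Cl:1, N:1, O:4.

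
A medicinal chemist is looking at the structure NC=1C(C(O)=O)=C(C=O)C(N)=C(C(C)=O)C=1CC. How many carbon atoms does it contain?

Count every carbon token in the SMILES (each C, including those in ring-closure positions and inside branches).
Carbon count: 12.

12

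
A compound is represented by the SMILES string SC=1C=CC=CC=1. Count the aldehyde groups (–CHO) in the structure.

0

Scan the SMILES for the aldehyde motif — none present.
Groups that are present: 1 thiol.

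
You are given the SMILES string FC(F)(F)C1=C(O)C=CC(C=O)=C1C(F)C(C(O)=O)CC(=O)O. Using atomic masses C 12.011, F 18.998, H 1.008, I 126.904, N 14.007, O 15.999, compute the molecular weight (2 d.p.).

First, the molecular formula is C13H10F4O6 (counting implicit H from valence).
  C: 13 × 12.011 = 156.143
  F: 4 × 18.998 = 75.992
  H: 10 × 1.008 = 10.080
  O: 6 × 15.999 = 95.994
Sum: 13×12.011 + 4×18.998 + 10×1.008 + 6×15.999 = 338.209 → 338.21 g/mol.

338.21 g/mol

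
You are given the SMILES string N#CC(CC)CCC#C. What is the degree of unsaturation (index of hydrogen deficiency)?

Degree of unsaturation = (number of rings) + (number of π bonds).
Ring closures in the SMILES: 0.
π bonds: 2 triple bonds (each 2 DoU) → 4 DoU from unsaturation.
Total DoU = 0 + 4 = 4.

4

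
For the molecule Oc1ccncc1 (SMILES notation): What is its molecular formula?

C5H5NO

Walk through each heavy atom and fill implicit hydrogens from standard valence (C 4, N 3, O 2, S 2, halogen 1); for lowercase aromatic atoms, an aromatic c carries 1 H when it has two neighbours and 0 H with three, and aromatic n carries 0 H:
  atom 1: O, bond orders sum to 1 (valence 2) → 1 H
  atom 2: aromatic c, 3 neighbours → 0 H
  atom 3: aromatic c, 2 neighbours → 1 H
  atom 4: aromatic c, 2 neighbours → 1 H
  atom 5: aromatic n, 2 neighbours → 0 H
  atom 6: aromatic c, 2 neighbours → 1 H
  atom 7: aromatic c, 2 neighbours → 1 H
Totals → C:5, H:5, N:1, O:1.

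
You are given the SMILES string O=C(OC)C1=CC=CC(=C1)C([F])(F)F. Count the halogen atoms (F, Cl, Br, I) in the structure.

3

Halogen atoms appear at heavy-atom positions 12, 13, 14 (3×F).
Other groups present: 1 ester.
Halogen count: 3.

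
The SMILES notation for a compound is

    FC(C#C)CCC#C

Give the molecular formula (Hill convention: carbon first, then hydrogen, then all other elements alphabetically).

C7H7F

Walk through each heavy atom and fill implicit hydrogens from standard valence (C 4, N 3, O 2, S 2, halogen 1):
  atom 1: F (halogen, monovalent) → 0 H
  atom 2: C, bond orders sum to 3 (valence 4) → 1 H
  atom 3: C, bond orders sum to 4 (valence 4) → 0 H
  atom 4: C, bond orders sum to 3 (valence 4) → 1 H
  atom 5: C, bond orders sum to 2 (valence 4) → 2 H
  atom 6: C, bond orders sum to 2 (valence 4) → 2 H
  atom 7: C, bond orders sum to 4 (valence 4) → 0 H
  atom 8: C, bond orders sum to 3 (valence 4) → 1 H
Totals → C:7, H:7, F:1.
In Hill order: C7H7F.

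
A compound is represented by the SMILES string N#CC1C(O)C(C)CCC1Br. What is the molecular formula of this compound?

Walk through each heavy atom and fill implicit hydrogens from standard valence (C 4, N 3, O 2, S 2, halogen 1):
  atom 1: N, bond orders sum to 3 (valence 3) → 0 H
  atom 2: C, bond orders sum to 4 (valence 4) → 0 H
  atom 3: C, bond orders sum to 3 (valence 4) → 1 H
  atom 4: C, bond orders sum to 3 (valence 4) → 1 H
  atom 5: O, bond orders sum to 1 (valence 2) → 1 H
  atom 6: C, bond orders sum to 3 (valence 4) → 1 H
  atom 7: C, bond orders sum to 1 (valence 4) → 3 H
  atom 8: C, bond orders sum to 2 (valence 4) → 2 H
  atom 9: C, bond orders sum to 2 (valence 4) → 2 H
  atom 10: C, bond orders sum to 3 (valence 4) → 1 H
  atom 11: Br (halogen, monovalent) → 0 H
Totals → C:8, H:12, Br:1, N:1, O:1.

C8H12BrNO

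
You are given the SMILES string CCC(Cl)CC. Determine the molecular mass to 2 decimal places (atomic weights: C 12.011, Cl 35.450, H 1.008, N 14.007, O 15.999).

First, the molecular formula is C5H11Cl (counting implicit H from valence).
  C: 5 × 12.011 = 60.055
  Cl: 1 × 35.450 = 35.450
  H: 11 × 1.008 = 11.088
Sum: 5×12.011 + 1×35.450 + 11×1.008 = 106.593 → 106.59 g/mol.

106.59 g/mol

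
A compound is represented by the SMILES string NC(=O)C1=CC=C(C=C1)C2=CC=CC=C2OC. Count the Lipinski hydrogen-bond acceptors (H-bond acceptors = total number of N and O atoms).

N atoms: 1; O atoms: 2.
Lipinski HBA = 1 + 2 = 3.

3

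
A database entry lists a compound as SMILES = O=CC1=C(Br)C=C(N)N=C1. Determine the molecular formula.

Walk through each heavy atom and fill implicit hydrogens from standard valence (C 4, N 3, O 2, S 2, halogen 1):
  atom 1: O, bond orders sum to 2 (valence 2) → 0 H
  atom 2: C, bond orders sum to 3 (valence 4) → 1 H
  atom 3: C, bond orders sum to 4 (valence 4) → 0 H
  atom 4: C, bond orders sum to 4 (valence 4) → 0 H
  atom 5: Br (halogen, monovalent) → 0 H
  atom 6: C, bond orders sum to 3 (valence 4) → 1 H
  atom 7: C, bond orders sum to 4 (valence 4) → 0 H
  atom 8: N, bond orders sum to 1 (valence 3) → 2 H
  atom 9: N, bond orders sum to 3 (valence 3) → 0 H
  atom 10: C, bond orders sum to 3 (valence 4) → 1 H
Totals → C:6, H:5, Br:1, N:2, O:1.
In Hill order: C6H5BrN2O.

C6H5BrN2O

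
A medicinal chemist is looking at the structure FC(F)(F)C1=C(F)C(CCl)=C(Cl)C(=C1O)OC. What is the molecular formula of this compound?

C9H6Cl2F4O2

Walk through each heavy atom and fill implicit hydrogens from standard valence (C 4, N 3, O 2, S 2, halogen 1):
  atom 1: F (halogen, monovalent) → 0 H
  atom 2: C, bond orders sum to 4 (valence 4) → 0 H
  atom 3: F (halogen, monovalent) → 0 H
  atom 4: F (halogen, monovalent) → 0 H
  atom 5: C, bond orders sum to 4 (valence 4) → 0 H
  atom 6: C, bond orders sum to 4 (valence 4) → 0 H
  atom 7: F (halogen, monovalent) → 0 H
  atom 8: C, bond orders sum to 4 (valence 4) → 0 H
  atom 9: C, bond orders sum to 2 (valence 4) → 2 H
  atom 10: Cl (halogen, monovalent) → 0 H
  atom 11: C, bond orders sum to 4 (valence 4) → 0 H
  atom 12: Cl (halogen, monovalent) → 0 H
  atom 13: C, bond orders sum to 4 (valence 4) → 0 H
  atom 14: C, bond orders sum to 4 (valence 4) → 0 H
  atom 15: O, bond orders sum to 1 (valence 2) → 1 H
  atom 16: O, bond orders sum to 2 (valence 2) → 0 H
  atom 17: C, bond orders sum to 1 (valence 4) → 3 H
Totals → C:9, H:6, Cl:2, F:4, O:2.
In Hill order: C9H6Cl2F4O2.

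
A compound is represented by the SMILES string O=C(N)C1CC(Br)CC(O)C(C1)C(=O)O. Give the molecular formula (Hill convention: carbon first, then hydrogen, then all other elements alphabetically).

Walk through each heavy atom and fill implicit hydrogens from standard valence (C 4, N 3, O 2, S 2, halogen 1):
  atom 1: O, bond orders sum to 2 (valence 2) → 0 H
  atom 2: C, bond orders sum to 4 (valence 4) → 0 H
  atom 3: N, bond orders sum to 1 (valence 3) → 2 H
  atom 4: C, bond orders sum to 3 (valence 4) → 1 H
  atom 5: C, bond orders sum to 2 (valence 4) → 2 H
  atom 6: C, bond orders sum to 3 (valence 4) → 1 H
  atom 7: Br (halogen, monovalent) → 0 H
  atom 8: C, bond orders sum to 2 (valence 4) → 2 H
  atom 9: C, bond orders sum to 3 (valence 4) → 1 H
  atom 10: O, bond orders sum to 1 (valence 2) → 1 H
  atom 11: C, bond orders sum to 3 (valence 4) → 1 H
  atom 12: C, bond orders sum to 2 (valence 4) → 2 H
  atom 13: C, bond orders sum to 4 (valence 4) → 0 H
  atom 14: O, bond orders sum to 2 (valence 2) → 0 H
  atom 15: O, bond orders sum to 1 (valence 2) → 1 H
Totals → C:9, H:14, Br:1, N:1, O:4.

C9H14BrNO4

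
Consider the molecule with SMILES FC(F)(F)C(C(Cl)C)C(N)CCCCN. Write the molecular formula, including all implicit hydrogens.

C9H18ClF3N2

Walk through each heavy atom and fill implicit hydrogens from standard valence (C 4, N 3, O 2, S 2, halogen 1):
  atom 1: F (halogen, monovalent) → 0 H
  atom 2: C, bond orders sum to 4 (valence 4) → 0 H
  atom 3: F (halogen, monovalent) → 0 H
  atom 4: F (halogen, monovalent) → 0 H
  atom 5: C, bond orders sum to 3 (valence 4) → 1 H
  atom 6: C, bond orders sum to 3 (valence 4) → 1 H
  atom 7: Cl (halogen, monovalent) → 0 H
  atom 8: C, bond orders sum to 1 (valence 4) → 3 H
  atom 9: C, bond orders sum to 3 (valence 4) → 1 H
  atom 10: N, bond orders sum to 1 (valence 3) → 2 H
  atom 11: C, bond orders sum to 2 (valence 4) → 2 H
  atom 12: C, bond orders sum to 2 (valence 4) → 2 H
  atom 13: C, bond orders sum to 2 (valence 4) → 2 H
  atom 14: C, bond orders sum to 2 (valence 4) → 2 H
  atom 15: N, bond orders sum to 1 (valence 3) → 2 H
Totals → C:9, H:18, Cl:1, F:3, N:2.
In Hill order: C9H18ClF3N2.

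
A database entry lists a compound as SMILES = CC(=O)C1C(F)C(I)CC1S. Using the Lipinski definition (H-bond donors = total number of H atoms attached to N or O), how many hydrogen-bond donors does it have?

0

Donors: find every N or O and count the H atoms it carries.
  atom 3 (O): bond orders sum to 2 → 0 H
Lipinski HBD = 0.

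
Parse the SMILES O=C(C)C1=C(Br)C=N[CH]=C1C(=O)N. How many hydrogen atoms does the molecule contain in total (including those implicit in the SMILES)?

Walk through each heavy atom and fill implicit hydrogens from standard valence (C 4, N 3, O 2, S 2, halogen 1):
  atom 1: O, bond orders sum to 2 (valence 2) → 0 H
  atom 2: C, bond orders sum to 4 (valence 4) → 0 H
  atom 3: C, bond orders sum to 1 (valence 4) → 3 H
  atom 4: C, bond orders sum to 4 (valence 4) → 0 H
  atom 5: C, bond orders sum to 4 (valence 4) → 0 H
  atom 6: Br (halogen, monovalent) → 0 H
  atom 7: C, bond orders sum to 3 (valence 4) → 1 H
  atom 8: N, bond orders sum to 3 (valence 3) → 0 H
  atom 9: C with explicit H count 1
  atom 10: C, bond orders sum to 4 (valence 4) → 0 H
  atom 11: C, bond orders sum to 4 (valence 4) → 0 H
  atom 12: O, bond orders sum to 2 (valence 2) → 0 H
  atom 13: N, bond orders sum to 1 (valence 3) → 2 H
Total hydrogens: 7.

7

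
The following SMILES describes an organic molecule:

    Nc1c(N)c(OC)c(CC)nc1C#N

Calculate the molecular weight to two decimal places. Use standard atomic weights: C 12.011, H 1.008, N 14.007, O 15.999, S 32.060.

First, the molecular formula is C9H12N4O (counting implicit H from valence).
  C: 9 × 12.011 = 108.099
  H: 12 × 1.008 = 12.096
  N: 4 × 14.007 = 56.028
  O: 1 × 15.999 = 15.999
Sum: 9×12.011 + 12×1.008 + 4×14.007 + 1×15.999 = 192.222 → 192.22 g/mol.

192.22 g/mol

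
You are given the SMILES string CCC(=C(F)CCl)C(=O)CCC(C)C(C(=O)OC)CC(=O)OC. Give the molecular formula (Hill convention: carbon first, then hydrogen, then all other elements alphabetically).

Walk through each heavy atom and fill implicit hydrogens from standard valence (C 4, N 3, O 2, S 2, halogen 1):
  atom 1: C, bond orders sum to 1 (valence 4) → 3 H
  atom 2: C, bond orders sum to 2 (valence 4) → 2 H
  atom 3: C, bond orders sum to 4 (valence 4) → 0 H
  atom 4: C, bond orders sum to 4 (valence 4) → 0 H
  atom 5: F (halogen, monovalent) → 0 H
  atom 6: C, bond orders sum to 2 (valence 4) → 2 H
  atom 7: Cl (halogen, monovalent) → 0 H
  atom 8: C, bond orders sum to 4 (valence 4) → 0 H
  atom 9: O, bond orders sum to 2 (valence 2) → 0 H
  atom 10: C, bond orders sum to 2 (valence 4) → 2 H
  atom 11: C, bond orders sum to 2 (valence 4) → 2 H
  atom 12: C, bond orders sum to 3 (valence 4) → 1 H
  atom 13: C, bond orders sum to 1 (valence 4) → 3 H
  atom 14: C, bond orders sum to 3 (valence 4) → 1 H
  atom 15: C, bond orders sum to 4 (valence 4) → 0 H
  atom 16: O, bond orders sum to 2 (valence 2) → 0 H
  atom 17: O, bond orders sum to 2 (valence 2) → 0 H
  atom 18: C, bond orders sum to 1 (valence 4) → 3 H
  atom 19: C, bond orders sum to 2 (valence 4) → 2 H
  atom 20: C, bond orders sum to 4 (valence 4) → 0 H
  atom 21: O, bond orders sum to 2 (valence 2) → 0 H
  atom 22: O, bond orders sum to 2 (valence 2) → 0 H
  atom 23: C, bond orders sum to 1 (valence 4) → 3 H
Totals → C:16, H:24, Cl:1, F:1, O:5.

C16H24ClFO5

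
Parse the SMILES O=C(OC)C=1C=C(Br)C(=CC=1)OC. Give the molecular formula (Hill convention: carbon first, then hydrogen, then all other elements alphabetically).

C9H9BrO3

Walk through each heavy atom and fill implicit hydrogens from standard valence (C 4, N 3, O 2, S 2, halogen 1):
  atom 1: O, bond orders sum to 2 (valence 2) → 0 H
  atom 2: C, bond orders sum to 4 (valence 4) → 0 H
  atom 3: O, bond orders sum to 2 (valence 2) → 0 H
  atom 4: C, bond orders sum to 1 (valence 4) → 3 H
  atom 5: C, bond orders sum to 4 (valence 4) → 0 H
  atom 6: C, bond orders sum to 3 (valence 4) → 1 H
  atom 7: C, bond orders sum to 4 (valence 4) → 0 H
  atom 8: Br (halogen, monovalent) → 0 H
  atom 9: C, bond orders sum to 4 (valence 4) → 0 H
  atom 10: C, bond orders sum to 3 (valence 4) → 1 H
  atom 11: C, bond orders sum to 3 (valence 4) → 1 H
  atom 12: O, bond orders sum to 2 (valence 2) → 0 H
  atom 13: C, bond orders sum to 1 (valence 4) → 3 H
Totals → C:9, H:9, Br:1, O:3.
In Hill order: C9H9BrO3.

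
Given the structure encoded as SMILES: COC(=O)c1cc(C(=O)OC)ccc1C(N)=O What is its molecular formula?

Walk through each heavy atom and fill implicit hydrogens from standard valence (C 4, N 3, O 2, S 2, halogen 1); for lowercase aromatic atoms, an aromatic c carries 1 H when it has two neighbours and 0 H with three, and aromatic n carries 0 H:
  atom 1: C, bond orders sum to 1 (valence 4) → 3 H
  atom 2: O, bond orders sum to 2 (valence 2) → 0 H
  atom 3: C, bond orders sum to 4 (valence 4) → 0 H
  atom 4: O, bond orders sum to 2 (valence 2) → 0 H
  atom 5: aromatic c, 3 neighbours → 0 H
  atom 6: aromatic c, 2 neighbours → 1 H
  atom 7: aromatic c, 3 neighbours → 0 H
  atom 8: C, bond orders sum to 4 (valence 4) → 0 H
  atom 9: O, bond orders sum to 2 (valence 2) → 0 H
  atom 10: O, bond orders sum to 2 (valence 2) → 0 H
  atom 11: C, bond orders sum to 1 (valence 4) → 3 H
  atom 12: aromatic c, 2 neighbours → 1 H
  atom 13: aromatic c, 2 neighbours → 1 H
  atom 14: aromatic c, 3 neighbours → 0 H
  atom 15: C, bond orders sum to 4 (valence 4) → 0 H
  atom 16: N, bond orders sum to 1 (valence 3) → 2 H
  atom 17: O, bond orders sum to 2 (valence 2) → 0 H
Totals → C:11, H:11, N:1, O:5.
In Hill order: C11H11NO5.

C11H11NO5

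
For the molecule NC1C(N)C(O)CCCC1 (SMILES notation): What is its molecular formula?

C7H16N2O

Walk through each heavy atom and fill implicit hydrogens from standard valence (C 4, N 3, O 2, S 2, halogen 1):
  atom 1: N, bond orders sum to 1 (valence 3) → 2 H
  atom 2: C, bond orders sum to 3 (valence 4) → 1 H
  atom 3: C, bond orders sum to 3 (valence 4) → 1 H
  atom 4: N, bond orders sum to 1 (valence 3) → 2 H
  atom 5: C, bond orders sum to 3 (valence 4) → 1 H
  atom 6: O, bond orders sum to 1 (valence 2) → 1 H
  atom 7: C, bond orders sum to 2 (valence 4) → 2 H
  atom 8: C, bond orders sum to 2 (valence 4) → 2 H
  atom 9: C, bond orders sum to 2 (valence 4) → 2 H
  atom 10: C, bond orders sum to 2 (valence 4) → 2 H
Totals → C:7, H:16, N:2, O:1.
In Hill order: C7H16N2O.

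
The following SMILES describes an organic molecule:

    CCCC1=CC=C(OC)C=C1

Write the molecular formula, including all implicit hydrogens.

C10H14O

Walk through each heavy atom and fill implicit hydrogens from standard valence (C 4, N 3, O 2, S 2, halogen 1):
  atom 1: C, bond orders sum to 1 (valence 4) → 3 H
  atom 2: C, bond orders sum to 2 (valence 4) → 2 H
  atom 3: C, bond orders sum to 2 (valence 4) → 2 H
  atom 4: C, bond orders sum to 4 (valence 4) → 0 H
  atom 5: C, bond orders sum to 3 (valence 4) → 1 H
  atom 6: C, bond orders sum to 3 (valence 4) → 1 H
  atom 7: C, bond orders sum to 4 (valence 4) → 0 H
  atom 8: O, bond orders sum to 2 (valence 2) → 0 H
  atom 9: C, bond orders sum to 1 (valence 4) → 3 H
  atom 10: C, bond orders sum to 3 (valence 4) → 1 H
  atom 11: C, bond orders sum to 3 (valence 4) → 1 H
Totals → C:10, H:14, O:1.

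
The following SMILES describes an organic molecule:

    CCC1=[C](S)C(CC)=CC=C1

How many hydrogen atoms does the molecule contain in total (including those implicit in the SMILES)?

Walk through each heavy atom and fill implicit hydrogens from standard valence (C 4, N 3, O 2, S 2, halogen 1):
  atom 1: C, bond orders sum to 1 (valence 4) → 3 H
  atom 2: C, bond orders sum to 2 (valence 4) → 2 H
  atom 3: C, bond orders sum to 4 (valence 4) → 0 H
  atom 4: C with explicit H count 0
  atom 5: S, bond orders sum to 1 (valence 2) → 1 H
  atom 6: C, bond orders sum to 4 (valence 4) → 0 H
  atom 7: C, bond orders sum to 2 (valence 4) → 2 H
  atom 8: C, bond orders sum to 1 (valence 4) → 3 H
  atom 9: C, bond orders sum to 3 (valence 4) → 1 H
  atom 10: C, bond orders sum to 3 (valence 4) → 1 H
  atom 11: C, bond orders sum to 3 (valence 4) → 1 H
Total hydrogens: 14.

14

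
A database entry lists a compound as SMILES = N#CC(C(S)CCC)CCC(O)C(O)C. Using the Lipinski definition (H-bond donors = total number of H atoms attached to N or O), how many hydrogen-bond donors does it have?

Donors: find every N or O and count the H atoms it carries.
  atom 1 (N): bond orders sum to 3 → 0 H
  atom 12 (O): bond orders sum to 1 → 1 H
  atom 14 (O): bond orders sum to 1 → 1 H
Lipinski HBD = 2.

2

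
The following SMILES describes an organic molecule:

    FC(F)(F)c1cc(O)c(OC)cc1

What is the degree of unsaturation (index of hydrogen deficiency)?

4

Molecular formula: C8H7F3O2.
DoU = (2C + 2 + N − H − X) / 2, where X is the halogen count and O/S are ignored.
    = (2·8 + 2 + 0 − 7 − 3) / 2 = 8 / 2 = 4.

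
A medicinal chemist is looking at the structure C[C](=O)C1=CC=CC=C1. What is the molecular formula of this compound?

C8H8O

Walk through each heavy atom and fill implicit hydrogens from standard valence (C 4, N 3, O 2, S 2, halogen 1):
  atom 1: C, bond orders sum to 1 (valence 4) → 3 H
  atom 2: C with explicit H count 0
  atom 3: O, bond orders sum to 2 (valence 2) → 0 H
  atom 4: C, bond orders sum to 4 (valence 4) → 0 H
  atom 5: C, bond orders sum to 3 (valence 4) → 1 H
  atom 6: C, bond orders sum to 3 (valence 4) → 1 H
  atom 7: C, bond orders sum to 3 (valence 4) → 1 H
  atom 8: C, bond orders sum to 3 (valence 4) → 1 H
  atom 9: C, bond orders sum to 3 (valence 4) → 1 H
Totals → C:8, H:8, O:1.
In Hill order: C8H8O.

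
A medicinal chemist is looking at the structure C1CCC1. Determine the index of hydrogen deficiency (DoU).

Degree of unsaturation = (number of rings) + (number of π bonds).
Ring closures in the SMILES: 1.
π bonds: none → 0 DoU from unsaturation.
Total DoU = 1 + 0 = 1.

1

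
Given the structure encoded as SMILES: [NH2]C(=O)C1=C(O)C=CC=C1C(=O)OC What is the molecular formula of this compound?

C9H9NO4

Walk through each heavy atom and fill implicit hydrogens from standard valence (C 4, N 3, O 2, S 2, halogen 1):
  atom 1: N with explicit H count 2
  atom 2: C, bond orders sum to 4 (valence 4) → 0 H
  atom 3: O, bond orders sum to 2 (valence 2) → 0 H
  atom 4: C, bond orders sum to 4 (valence 4) → 0 H
  atom 5: C, bond orders sum to 4 (valence 4) → 0 H
  atom 6: O, bond orders sum to 1 (valence 2) → 1 H
  atom 7: C, bond orders sum to 3 (valence 4) → 1 H
  atom 8: C, bond orders sum to 3 (valence 4) → 1 H
  atom 9: C, bond orders sum to 3 (valence 4) → 1 H
  atom 10: C, bond orders sum to 4 (valence 4) → 0 H
  atom 11: C, bond orders sum to 4 (valence 4) → 0 H
  atom 12: O, bond orders sum to 2 (valence 2) → 0 H
  atom 13: O, bond orders sum to 2 (valence 2) → 0 H
  atom 14: C, bond orders sum to 1 (valence 4) → 3 H
Totals → C:9, H:9, N:1, O:4.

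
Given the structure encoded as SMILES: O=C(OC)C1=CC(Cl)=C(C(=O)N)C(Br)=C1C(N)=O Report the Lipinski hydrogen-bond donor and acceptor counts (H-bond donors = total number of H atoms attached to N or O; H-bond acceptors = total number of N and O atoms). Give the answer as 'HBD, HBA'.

4, 6

Donors: find every N or O and count the H atoms it carries.
  atom 1 (O): bond orders sum to 2 → 0 H
  atom 3 (O): bond orders sum to 2 → 0 H
  atom 11 (O): bond orders sum to 2 → 0 H
  atom 12 (N): bond orders sum to 1 → 2 H
  atom 17 (N): bond orders sum to 1 → 2 H
  atom 18 (O): bond orders sum to 2 → 0 H
Lipinski HBD = 4.
Acceptors: N atoms = 2, O atoms = 4 → HBA = 6.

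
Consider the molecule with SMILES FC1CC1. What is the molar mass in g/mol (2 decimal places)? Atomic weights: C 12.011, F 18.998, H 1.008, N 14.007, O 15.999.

60.07 g/mol

First, the molecular formula is C3H5F (counting implicit H from valence).
  C: 3 × 12.011 = 36.033
  F: 1 × 18.998 = 18.998
  H: 5 × 1.008 = 5.040
Sum: 3×12.011 + 1×18.998 + 5×1.008 = 60.071 → 60.07 g/mol.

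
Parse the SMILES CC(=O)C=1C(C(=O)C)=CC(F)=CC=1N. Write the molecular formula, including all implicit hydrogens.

C10H10FNO2

Walk through each heavy atom and fill implicit hydrogens from standard valence (C 4, N 3, O 2, S 2, halogen 1):
  atom 1: C, bond orders sum to 1 (valence 4) → 3 H
  atom 2: C, bond orders sum to 4 (valence 4) → 0 H
  atom 3: O, bond orders sum to 2 (valence 2) → 0 H
  atom 4: C, bond orders sum to 4 (valence 4) → 0 H
  atom 5: C, bond orders sum to 4 (valence 4) → 0 H
  atom 6: C, bond orders sum to 4 (valence 4) → 0 H
  atom 7: O, bond orders sum to 2 (valence 2) → 0 H
  atom 8: C, bond orders sum to 1 (valence 4) → 3 H
  atom 9: C, bond orders sum to 3 (valence 4) → 1 H
  atom 10: C, bond orders sum to 4 (valence 4) → 0 H
  atom 11: F (halogen, monovalent) → 0 H
  atom 12: C, bond orders sum to 3 (valence 4) → 1 H
  atom 13: C, bond orders sum to 4 (valence 4) → 0 H
  atom 14: N, bond orders sum to 1 (valence 3) → 2 H
Totals → C:10, H:10, F:1, N:1, O:2.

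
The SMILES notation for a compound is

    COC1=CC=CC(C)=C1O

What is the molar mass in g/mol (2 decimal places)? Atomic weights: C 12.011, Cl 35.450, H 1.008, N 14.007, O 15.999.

138.17 g/mol

First, the molecular formula is C8H10O2 (counting implicit H from valence).
  C: 8 × 12.011 = 96.088
  H: 10 × 1.008 = 10.080
  O: 2 × 15.999 = 31.998
Sum: 8×12.011 + 10×1.008 + 2×15.999 = 138.166 → 138.17 g/mol.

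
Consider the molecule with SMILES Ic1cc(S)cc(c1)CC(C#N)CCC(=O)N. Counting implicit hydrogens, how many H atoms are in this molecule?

13

Walk through each heavy atom and fill implicit hydrogens from standard valence (C 4, N 3, O 2, S 2, halogen 1); for lowercase aromatic atoms, an aromatic c carries 1 H when it has two neighbours and 0 H with three, and aromatic n carries 0 H:
  atom 1: I (halogen, monovalent) → 0 H
  atom 2: aromatic c, 3 neighbours → 0 H
  atom 3: aromatic c, 2 neighbours → 1 H
  atom 4: aromatic c, 3 neighbours → 0 H
  atom 5: S, bond orders sum to 1 (valence 2) → 1 H
  atom 6: aromatic c, 2 neighbours → 1 H
  atom 7: aromatic c, 3 neighbours → 0 H
  atom 8: aromatic c, 2 neighbours → 1 H
  atom 9: C, bond orders sum to 2 (valence 4) → 2 H
  atom 10: C, bond orders sum to 3 (valence 4) → 1 H
  atom 11: C, bond orders sum to 4 (valence 4) → 0 H
  atom 12: N, bond orders sum to 3 (valence 3) → 0 H
  atom 13: C, bond orders sum to 2 (valence 4) → 2 H
  atom 14: C, bond orders sum to 2 (valence 4) → 2 H
  atom 15: C, bond orders sum to 4 (valence 4) → 0 H
  atom 16: O, bond orders sum to 2 (valence 2) → 0 H
  atom 17: N, bond orders sum to 1 (valence 3) → 2 H
Total hydrogens: 13.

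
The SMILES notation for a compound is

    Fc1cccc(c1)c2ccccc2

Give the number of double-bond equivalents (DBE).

8

Molecular formula: C12H9F.
DoU = (2C + 2 + N − H − X) / 2, where X is the halogen count and O/S are ignored.
    = (2·12 + 2 + 0 − 9 − 1) / 2 = 16 / 2 = 8.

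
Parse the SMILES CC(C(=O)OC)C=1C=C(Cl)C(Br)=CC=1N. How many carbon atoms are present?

Count every carbon token in the SMILES (each C, including those in ring-closure positions and inside branches).
Carbon count: 10.

10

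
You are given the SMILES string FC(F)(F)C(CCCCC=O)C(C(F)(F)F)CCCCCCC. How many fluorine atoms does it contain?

Scan the SMILES for F atoms (remember two-letter symbols like Cl and Br are single atoms).
Fluorine count: 6.

6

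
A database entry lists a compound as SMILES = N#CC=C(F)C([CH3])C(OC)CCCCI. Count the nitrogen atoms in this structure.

1

Scan the SMILES for N atoms (remember two-letter symbols like Cl and Br are single atoms).
Nitrogen count: 1.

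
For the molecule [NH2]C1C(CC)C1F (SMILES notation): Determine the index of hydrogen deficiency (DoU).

Molecular formula: C5H10FN.
DoU = (2C + 2 + N − H − X) / 2, where X is the halogen count and O/S are ignored.
    = (2·5 + 2 + 1 − 10 − 1) / 2 = 2 / 2 = 1.

1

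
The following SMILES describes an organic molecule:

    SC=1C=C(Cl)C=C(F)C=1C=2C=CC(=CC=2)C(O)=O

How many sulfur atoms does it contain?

Scan the SMILES for S atoms (remember two-letter symbols like Cl and Br are single atoms).
Sulfur count: 1.

1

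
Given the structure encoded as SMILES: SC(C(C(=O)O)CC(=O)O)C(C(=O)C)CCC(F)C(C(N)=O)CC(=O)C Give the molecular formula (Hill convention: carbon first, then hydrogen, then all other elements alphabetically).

C16H24FNO7S

Walk through each heavy atom and fill implicit hydrogens from standard valence (C 4, N 3, O 2, S 2, halogen 1):
  atom 1: S, bond orders sum to 1 (valence 2) → 1 H
  atom 2: C, bond orders sum to 3 (valence 4) → 1 H
  atom 3: C, bond orders sum to 3 (valence 4) → 1 H
  atom 4: C, bond orders sum to 4 (valence 4) → 0 H
  atom 5: O, bond orders sum to 2 (valence 2) → 0 H
  atom 6: O, bond orders sum to 1 (valence 2) → 1 H
  atom 7: C, bond orders sum to 2 (valence 4) → 2 H
  atom 8: C, bond orders sum to 4 (valence 4) → 0 H
  atom 9: O, bond orders sum to 2 (valence 2) → 0 H
  atom 10: O, bond orders sum to 1 (valence 2) → 1 H
  atom 11: C, bond orders sum to 3 (valence 4) → 1 H
  atom 12: C, bond orders sum to 4 (valence 4) → 0 H
  atom 13: O, bond orders sum to 2 (valence 2) → 0 H
  atom 14: C, bond orders sum to 1 (valence 4) → 3 H
  atom 15: C, bond orders sum to 2 (valence 4) → 2 H
  atom 16: C, bond orders sum to 2 (valence 4) → 2 H
  atom 17: C, bond orders sum to 3 (valence 4) → 1 H
  atom 18: F (halogen, monovalent) → 0 H
  atom 19: C, bond orders sum to 3 (valence 4) → 1 H
  atom 20: C, bond orders sum to 4 (valence 4) → 0 H
  atom 21: N, bond orders sum to 1 (valence 3) → 2 H
  atom 22: O, bond orders sum to 2 (valence 2) → 0 H
  atom 23: C, bond orders sum to 2 (valence 4) → 2 H
  atom 24: C, bond orders sum to 4 (valence 4) → 0 H
  atom 25: O, bond orders sum to 2 (valence 2) → 0 H
  atom 26: C, bond orders sum to 1 (valence 4) → 3 H
Totals → C:16, H:24, F:1, N:1, O:7, S:1.
In Hill order: C16H24FNO7S.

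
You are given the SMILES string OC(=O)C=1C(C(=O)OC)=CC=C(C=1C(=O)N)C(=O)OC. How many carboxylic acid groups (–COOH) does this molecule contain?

The carboxylic acid motif appears at heavy-atom position 2 in the SMILES.
Other groups present: 1 amide, 2 ester.
Carboxylic acid count: 1.

1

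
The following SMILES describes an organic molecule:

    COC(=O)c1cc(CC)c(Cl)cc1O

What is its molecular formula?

C10H11ClO3

Walk through each heavy atom and fill implicit hydrogens from standard valence (C 4, N 3, O 2, S 2, halogen 1); for lowercase aromatic atoms, an aromatic c carries 1 H when it has two neighbours and 0 H with three, and aromatic n carries 0 H:
  atom 1: C, bond orders sum to 1 (valence 4) → 3 H
  atom 2: O, bond orders sum to 2 (valence 2) → 0 H
  atom 3: C, bond orders sum to 4 (valence 4) → 0 H
  atom 4: O, bond orders sum to 2 (valence 2) → 0 H
  atom 5: aromatic c, 3 neighbours → 0 H
  atom 6: aromatic c, 2 neighbours → 1 H
  atom 7: aromatic c, 3 neighbours → 0 H
  atom 8: C, bond orders sum to 2 (valence 4) → 2 H
  atom 9: C, bond orders sum to 1 (valence 4) → 3 H
  atom 10: aromatic c, 3 neighbours → 0 H
  atom 11: Cl (halogen, monovalent) → 0 H
  atom 12: aromatic c, 2 neighbours → 1 H
  atom 13: aromatic c, 3 neighbours → 0 H
  atom 14: O, bond orders sum to 1 (valence 2) → 1 H
Totals → C:10, H:11, Cl:1, O:3.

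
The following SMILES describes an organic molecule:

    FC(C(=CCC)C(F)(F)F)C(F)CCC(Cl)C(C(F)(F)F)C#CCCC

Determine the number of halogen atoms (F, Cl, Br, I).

Halogen atoms appear at heavy-atom positions 1, 8, 9, 10, 12, 16, 19, 20, 21 (1×Cl, 8×F).
Other groups present: 1 alkene, 1 alkyne.
Halogen count: 9.

9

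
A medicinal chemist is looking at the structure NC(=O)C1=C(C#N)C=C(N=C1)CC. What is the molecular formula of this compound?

Walk through each heavy atom and fill implicit hydrogens from standard valence (C 4, N 3, O 2, S 2, halogen 1):
  atom 1: N, bond orders sum to 1 (valence 3) → 2 H
  atom 2: C, bond orders sum to 4 (valence 4) → 0 H
  atom 3: O, bond orders sum to 2 (valence 2) → 0 H
  atom 4: C, bond orders sum to 4 (valence 4) → 0 H
  atom 5: C, bond orders sum to 4 (valence 4) → 0 H
  atom 6: C, bond orders sum to 4 (valence 4) → 0 H
  atom 7: N, bond orders sum to 3 (valence 3) → 0 H
  atom 8: C, bond orders sum to 3 (valence 4) → 1 H
  atom 9: C, bond orders sum to 4 (valence 4) → 0 H
  atom 10: N, bond orders sum to 3 (valence 3) → 0 H
  atom 11: C, bond orders sum to 3 (valence 4) → 1 H
  atom 12: C, bond orders sum to 2 (valence 4) → 2 H
  atom 13: C, bond orders sum to 1 (valence 4) → 3 H
Totals → C:9, H:9, N:3, O:1.
In Hill order: C9H9N3O.

C9H9N3O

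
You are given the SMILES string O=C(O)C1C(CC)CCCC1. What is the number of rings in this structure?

In SMILES, each pair of matching ring-closure digits denotes one ring-closing bond; the number of such bonds equals the number of independent rings.
Ring-closure bonds here: 1.

1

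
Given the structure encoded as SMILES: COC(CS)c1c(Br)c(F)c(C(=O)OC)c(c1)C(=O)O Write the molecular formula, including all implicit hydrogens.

Walk through each heavy atom and fill implicit hydrogens from standard valence (C 4, N 3, O 2, S 2, halogen 1); for lowercase aromatic atoms, an aromatic c carries 1 H when it has two neighbours and 0 H with three, and aromatic n carries 0 H:
  atom 1: C, bond orders sum to 1 (valence 4) → 3 H
  atom 2: O, bond orders sum to 2 (valence 2) → 0 H
  atom 3: C, bond orders sum to 3 (valence 4) → 1 H
  atom 4: C, bond orders sum to 2 (valence 4) → 2 H
  atom 5: S, bond orders sum to 1 (valence 2) → 1 H
  atom 6: aromatic c, 3 neighbours → 0 H
  atom 7: aromatic c, 3 neighbours → 0 H
  atom 8: Br (halogen, monovalent) → 0 H
  atom 9: aromatic c, 3 neighbours → 0 H
  atom 10: F (halogen, monovalent) → 0 H
  atom 11: aromatic c, 3 neighbours → 0 H
  atom 12: C, bond orders sum to 4 (valence 4) → 0 H
  atom 13: O, bond orders sum to 2 (valence 2) → 0 H
  atom 14: O, bond orders sum to 2 (valence 2) → 0 H
  atom 15: C, bond orders sum to 1 (valence 4) → 3 H
  atom 16: aromatic c, 3 neighbours → 0 H
  atom 17: aromatic c, 2 neighbours → 1 H
  atom 18: C, bond orders sum to 4 (valence 4) → 0 H
  atom 19: O, bond orders sum to 2 (valence 2) → 0 H
  atom 20: O, bond orders sum to 1 (valence 2) → 1 H
Totals → C:12, H:12, Br:1, F:1, O:5, S:1.
In Hill order: C12H12BrFO5S.

C12H12BrFO5S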